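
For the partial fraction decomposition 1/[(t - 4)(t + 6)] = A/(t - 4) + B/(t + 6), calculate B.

Cover-up at t = -6: B = 1/(-6 - 4) = -1/10


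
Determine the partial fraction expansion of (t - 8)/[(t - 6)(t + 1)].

At t=6: A = (1·6 - 8)/(6 + 1) = -2/7. At t=-1: B = (1·(-1) - 8)/(-1 - 6) = 9/7
Result: (-2/7)/(t - 6) + (9/7)/(t + 1)


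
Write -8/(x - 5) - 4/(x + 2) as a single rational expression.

Common denominator (x - 5)(x + 2). Numerator: -8(x + 2) - 4(x - 5) = (-8x - 16) - (4x - 20) = -12x + 4
Result: (-12x + 4)/[(x - 5)(x + 2)]


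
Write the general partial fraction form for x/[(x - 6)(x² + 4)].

Linear + irreducible quadratic: α/(x - 6) + (βx + γ)/(x² + 4)


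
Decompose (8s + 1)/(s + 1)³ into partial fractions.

(8s + 1) = P(s + 1)² + Q(s + 1) + R. At s = -1: R = 8·(-1) + 1 = -7. Coefficients: P = 0, Q = 8
Result: 8/(s + 1)² - 7/(s + 1)³


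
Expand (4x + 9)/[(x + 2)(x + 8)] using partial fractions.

At x=-2: P = (4·(-2) + 9)/(-2 + 8) = 1/6. At x=-8: Q = (4·(-8) + 9)/(-8 + 2) = 23/6
Result: (1/6)/(x + 2) + (23/6)/(x + 8)


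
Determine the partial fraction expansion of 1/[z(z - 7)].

1/z(z - 7) = P/z + Q/(z - 7). P = 1/(0 - 7) = -1/7, Q = 1/(7 - 0) = 1/7
Result: (-1/7)/z + (1/7)/(z - 7)


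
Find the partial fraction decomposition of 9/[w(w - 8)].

9/w(w - 8) = α/w + β/(w - 8). α = 9/(0 - 8) = -9/8, β = 9/(8 - 0) = 9/8
Result: (-9/8)/w + (9/8)/(w - 8)


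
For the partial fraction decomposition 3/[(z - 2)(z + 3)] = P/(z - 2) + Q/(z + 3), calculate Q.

Cover-up at z = -3: Q = 3/(-3 - 2) = -3/5


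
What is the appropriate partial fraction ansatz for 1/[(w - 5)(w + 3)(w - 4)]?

Three distinct linear factors: A/(w - 5) + B/(w + 3) + C/(w - 4)


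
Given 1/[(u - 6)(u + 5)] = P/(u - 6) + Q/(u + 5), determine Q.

Cover-up at u = -5: Q = 1/(-5 - 6) = -1/11


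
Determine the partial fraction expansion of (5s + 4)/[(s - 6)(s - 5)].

At s=6: α = (5·6 + 4)/(6 - 5) = 34. At s=5: β = (5·5 + 4)/(5 - 6) = -29
Result: 34/(s - 6) - 29/(s - 5)


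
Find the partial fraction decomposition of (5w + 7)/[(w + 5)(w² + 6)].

At w=-5: A = (5·(-5) + 7)/((-5)² + 6) = -18/31. B = -A = 18/31, C = 5 - (-5)·A = 65/31
Result: (-18/31)/(w + 5) + ((18/31)w + 65/31)/(w² + 6)


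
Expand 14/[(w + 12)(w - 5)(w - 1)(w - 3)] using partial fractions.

Using Heaviside cover-up: (-14/3315)/(w + 12) + (7/68)/(w - 5) + (7/52)/(w - 1) - (7/30)/(w - 3)


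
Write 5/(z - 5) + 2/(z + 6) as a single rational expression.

Common denominator (z - 5)(z + 6). Numerator: 5(z + 6) + 2(z - 5) = (5z + 30) + (2z - 10) = 7z + 20
Result: (7z + 20)/[(z - 5)(z + 6)]


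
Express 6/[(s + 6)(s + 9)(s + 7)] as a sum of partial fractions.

Using cover-up method: α = 2, β = 1, γ = -3
Result: 2/(s + 6) + 1/(s + 9) - 3/(s + 7)


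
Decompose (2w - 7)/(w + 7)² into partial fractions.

(2w - 7) = α(w + 7) + β. At w = -7: β = 2·(-7) - 7 = -21. Coeff of w: α = 2
Result: 2/(w + 7) - 21/(w + 7)²


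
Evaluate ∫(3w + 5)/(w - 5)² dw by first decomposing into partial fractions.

Decompose: A = 3, B = 3·5 + 5 = 20, so (3w + 5)/(w - 5)² = 3/(w - 5) + 20/(w - 5)². Integrate: ∫ A/(w - 5) dw = 3 ln|(w - 5)|; ∫ B/(w - 5)² dw = -20/(w - 5). Sum: 3 ln|(w - 5)| - 20/(w - 5) + C


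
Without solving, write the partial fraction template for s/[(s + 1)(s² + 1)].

Linear + irreducible quadratic: A/(s + 1) + (Bs + C)/(s² + 1)


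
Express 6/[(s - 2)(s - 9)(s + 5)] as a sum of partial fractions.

Using cover-up method: A = -6/49, B = 3/49, C = 3/49
Result: (-6/49)/(s - 2) + (3/49)/(s - 9) + (3/49)/(s + 5)


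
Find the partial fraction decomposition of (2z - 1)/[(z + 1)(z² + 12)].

At z=-1: α = (2·(-1) - 1)/((-1)² + 12) = -3/13. β = -α = 3/13, γ = 2 - (-1)·α = 23/13
Result: (-3/13)/(z + 1) + ((3/13)z + 23/13)/(z² + 12)


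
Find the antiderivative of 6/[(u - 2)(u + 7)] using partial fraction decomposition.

Decompose: 6/[(u - 2)(u + 7)] = (2/3)/(u - 2) - (2/3)/(u + 7). Integrate each term: (2/3) ln|(u - 2)| - (2/3) ln|(u + 7)| + C


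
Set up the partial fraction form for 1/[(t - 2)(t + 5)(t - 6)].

Three distinct linear factors: α/(t - 2) + β/(t + 5) + γ/(t - 6)


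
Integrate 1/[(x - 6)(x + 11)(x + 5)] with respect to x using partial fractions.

Cover-up: P = 1/187, Q = 1/102, R = -1/66. Decomposition: (1/187)/(x - 6) + (1/102)/(x + 11) - (1/66)/(x + 5). Integrate each term: (1/187) ln|(x - 6)| + (1/102) ln|(x + 11)| - (1/66) ln|(x + 5)| + C


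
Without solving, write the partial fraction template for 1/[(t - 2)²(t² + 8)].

Repeated linear + quadratic: A/(t - 2) + B/(t - 2)² + (Ct + D)/(t² + 8)


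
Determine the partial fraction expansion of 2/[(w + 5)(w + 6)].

2/(w + 5)(w + 6) = P/(w + 5) + Q/(w + 6). P = 2/(-5 + 6) = 2, Q = 2/(-6 + 5) = -2
Result: 2/(w + 5) - 2/(w + 6)


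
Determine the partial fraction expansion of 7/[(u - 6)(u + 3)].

7/(u - 6)(u + 3) = P/(u - 6) + Q/(u + 3). P = 7/(6 + 3) = 7/9, Q = 7/(-3 - 6) = -7/9
Result: (7/9)/(u - 6) - (7/9)/(u + 3)


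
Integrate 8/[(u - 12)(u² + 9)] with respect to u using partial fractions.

Cover-up at u=12: α = 8/(12²+9) = 8/153. Coeff matching: β = -8/153, γ = -32/51. Decomposition: (8/153)/(u - 12) - ((8/153)u + 32/51)/(u² + 9). Integrate: linear → ln, quadratic → (1/2)ln + arctan: (8/153) ln|(u - 12)| - (4/153) ln(u² + 9) - (32/153) arctan(u/3) + C


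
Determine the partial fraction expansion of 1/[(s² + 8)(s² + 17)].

Coefficient matching gives P = R = 0, Q = 1/(17-8) = 1/9, S = -Q = -1/9
Result: (1/9)/(s² + 8) - (1/9)/(s² + 17)


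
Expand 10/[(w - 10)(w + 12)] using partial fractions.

10/(w - 10)(w + 12) = A/(w - 10) + B/(w + 12). A = 10/(10 + 12) = 5/11, B = 10/(-12 - 10) = -5/11
Result: (5/11)/(w - 10) - (5/11)/(w + 12)


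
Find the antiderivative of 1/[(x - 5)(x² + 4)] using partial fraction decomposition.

Cover-up at x=5: A = 1/(5²+4) = 1/29. Coeff matching: B = -1/29, C = -5/29. Decomposition: (1/29)/(x - 5) - ((1/29)x + 5/29)/(x² + 4). Integrate: linear → ln, quadratic → (1/2)ln + arctan: (1/29) ln|(x - 5)| - (1/58) ln(x² + 4) - (5/58) arctan(x/2) + C


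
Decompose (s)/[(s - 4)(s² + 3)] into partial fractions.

At s=4: A = (1·4 + 0)/(4² + 3) = 4/19. B = -A = -4/19, C = 1 - 4·A = 3/19
Result: (4/19)/(s - 4) - ((4/19)s - 3/19)/(s² + 3)


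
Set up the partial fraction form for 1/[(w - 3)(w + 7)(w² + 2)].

Two linear + quadratic: A/(w - 3) + B/(w + 7) + (Cw + D)/(w² + 2)


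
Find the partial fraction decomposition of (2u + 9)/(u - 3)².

(2u + 9) = P(u - 3) + Q. At u = 3: Q = 2·3 + 9 = 15. Coeff of u: P = 2
Result: 2/(u - 3) + 15/(u - 3)²


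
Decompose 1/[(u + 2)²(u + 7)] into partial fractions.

Cover-up at u=-7: γ = 1/(-7 + 2)² = 1/25. Cover-up at u=-2: β = 1/(-2 + 7) = 1/5. Comparing u² coeff: α = -γ = -1/25
Result: (-1/25)/(u + 2) + (1/5)/(u + 2)² + (1/25)/(u + 7)


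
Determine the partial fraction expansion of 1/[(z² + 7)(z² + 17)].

Coefficient matching gives α = γ = 0, β = 1/(17-7) = 1/10, δ = -β = -1/10
Result: (1/10)/(z² + 7) - (1/10)/(z² + 17)


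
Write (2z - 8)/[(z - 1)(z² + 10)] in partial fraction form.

At z=1: α = (2·1 - 8)/(1² + 10) = -6/11. β = -α = 6/11, γ = 2 - 1·α = 28/11
Result: (-6/11)/(z - 1) + ((6/11)z + 28/11)/(z² + 10)


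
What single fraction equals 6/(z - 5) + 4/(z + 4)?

Common denominator (z - 5)(z + 4). Numerator: 6(z + 4) + 4(z - 5) = (6z + 24) + (4z - 20) = 10z + 4
Result: (10z + 4)/[(z - 5)(z + 4)]


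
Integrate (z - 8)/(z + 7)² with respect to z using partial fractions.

Decompose: α = 1, β = 1·(-7) - 8 = -15, so (z - 8)/(z + 7)² = 1/(z + 7) - 15/(z + 7)². Integrate: ∫ α/(z + 7) dz = ln|(z + 7)|; ∫ β/(z + 7)² dz = 15/(z + 7). Sum: ln|(z + 7)| + 15/(z + 7) + C


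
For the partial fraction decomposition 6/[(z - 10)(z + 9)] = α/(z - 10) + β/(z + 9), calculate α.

Cover-up at z = 10: α = 6/(10 + 9) = 6/19


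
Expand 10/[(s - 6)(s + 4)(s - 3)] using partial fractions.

Using cover-up method: P = 1/3, Q = 1/7, R = -10/21
Result: (1/3)/(s - 6) + (1/7)/(s + 4) - (10/21)/(s - 3)


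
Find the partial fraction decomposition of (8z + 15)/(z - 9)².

(8z + 15) = α(z - 9) + β. At z = 9: β = 8·9 + 15 = 87. Coeff of z: α = 8
Result: 8/(z - 9) + 87/(z - 9)²


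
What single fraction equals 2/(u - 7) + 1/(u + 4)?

Common denominator (u - 7)(u + 4). Numerator: 2(u + 4) + 1(u - 7) = (2u + 8) + (u - 7) = 3u + 1
Result: (3u + 1)/[(u - 7)(u + 4)]


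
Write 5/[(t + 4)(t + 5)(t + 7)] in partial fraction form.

Using cover-up method: P = 5/3, Q = -5/2, R = 5/6
Result: (5/3)/(t + 4) - (5/2)/(t + 5) + (5/6)/(t + 7)


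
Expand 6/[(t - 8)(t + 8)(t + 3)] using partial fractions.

Using cover-up method: α = 3/88, β = 3/40, γ = -6/55
Result: (3/88)/(t - 8) + (3/40)/(t + 8) - (6/55)/(t + 3)


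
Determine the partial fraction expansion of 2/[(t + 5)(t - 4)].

2/(t + 5)(t - 4) = A/(t + 5) + B/(t - 4). A = 2/(-5 - 4) = -2/9, B = 2/(4 + 5) = 2/9
Result: (-2/9)/(t + 5) + (2/9)/(t - 4)


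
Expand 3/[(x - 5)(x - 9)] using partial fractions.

3/(x - 5)(x - 9) = A/(x - 5) + B/(x - 9). A = 3/(5 - 9) = -3/4, B = 3/(9 - 5) = 3/4
Result: (-3/4)/(x - 5) + (3/4)/(x - 9)


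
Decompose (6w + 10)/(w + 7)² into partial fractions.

(6w + 10) = α(w + 7) + β. At w = -7: β = 6·(-7) + 10 = -32. Coeff of w: α = 6
Result: 6/(w + 7) - 32/(w + 7)²


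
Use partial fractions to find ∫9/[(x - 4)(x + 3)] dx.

Decompose: 9/[(x - 4)(x + 3)] = (9/7)/(x - 4) - (9/7)/(x + 3). Integrate each term: (9/7) ln|(x - 4)| - (9/7) ln|(x + 3)| + C


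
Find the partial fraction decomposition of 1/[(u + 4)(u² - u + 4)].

Cover-up at u = -4: A = 1/((-4)² - 1·(-4) + 4) = 1/24. Then B = -A = -1/24, C = -A·(-1 - 4) = 5/24
Result: (1/24)/(u + 4) - ((1/24)u - 5/24)/(u² - u + 4)


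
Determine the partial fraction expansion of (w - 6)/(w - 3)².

(w - 6) = A(w - 3) + B. At w = 3: B = 1·3 - 6 = -3. Coeff of w: A = 1
Result: 1/(w - 3) - 3/(w - 3)²


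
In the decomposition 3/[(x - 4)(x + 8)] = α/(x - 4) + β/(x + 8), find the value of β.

Cover-up at x = -8: β = 3/(-8 - 4) = -3/12 = -1/4


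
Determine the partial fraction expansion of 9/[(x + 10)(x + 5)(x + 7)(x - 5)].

Using Heaviside cover-up: (-1/25)/(x + 10) - (9/100)/(x + 5) + (1/8)/(x + 7) + (1/200)/(x - 5)


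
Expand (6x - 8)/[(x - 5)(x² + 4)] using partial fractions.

At x=5: P = (6·5 - 8)/(5² + 4) = 22/29. Q = -P = -22/29, R = 6 - 5·P = 64/29
Result: (22/29)/(x - 5) - ((22/29)x - 64/29)/(x² + 4)


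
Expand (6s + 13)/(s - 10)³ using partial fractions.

(6s + 13) = α(s - 10)² + β(s - 10) + γ. At s = 10: γ = 6·10 + 13 = 73. Coefficients: α = 0, β = 6
Result: 6/(s - 10)² + 73/(s - 10)³


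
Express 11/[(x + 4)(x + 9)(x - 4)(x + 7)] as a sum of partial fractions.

Using Heaviside cover-up: (-11/120)/(x + 4) - (11/130)/(x + 9) + (1/104)/(x - 4) + (1/6)/(x + 7)


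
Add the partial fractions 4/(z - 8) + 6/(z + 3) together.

Common denominator (z - 8)(z + 3). Numerator: 4(z + 3) + 6(z - 8) = (4z + 12) + (6z - 48) = 10z - 36
Result: (10z - 36)/[(z - 8)(z + 3)]


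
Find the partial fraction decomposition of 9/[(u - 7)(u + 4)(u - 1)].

Using cover-up method: A = 3/22, B = 9/55, C = -3/10
Result: (3/22)/(u - 7) + (9/55)/(u + 4) - (3/10)/(u - 1)


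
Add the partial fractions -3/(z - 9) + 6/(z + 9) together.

Common denominator (z - 9)(z + 9). Numerator: -3(z + 9) + 6(z - 9) = (-3z - 27) + (6z - 54) = 3z - 81
Result: (3z - 81)/[(z - 9)(z + 9)]


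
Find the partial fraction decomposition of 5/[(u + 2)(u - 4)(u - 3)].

Using cover-up method: α = 1/6, β = 5/6, γ = -1
Result: (1/6)/(u + 2) + (5/6)/(u - 4) - 1/(u - 3)


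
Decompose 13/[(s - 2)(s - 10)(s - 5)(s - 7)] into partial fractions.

Using Heaviside cover-up: (-13/120)/(s - 2) + (13/120)/(s - 10) + (13/30)/(s - 5) - (13/30)/(s - 7)


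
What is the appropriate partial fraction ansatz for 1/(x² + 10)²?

Repeated quadratic factor: (Ax + B)/(x² + 10) + (Cx + D)/(x² + 10)²


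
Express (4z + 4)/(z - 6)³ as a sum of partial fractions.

(4z + 4) = P(z - 6)² + Q(z - 6) + R. At z = 6: R = 4·6 + 4 = 28. Coefficients: P = 0, Q = 4
Result: 4/(z - 6)² + 28/(z - 6)³


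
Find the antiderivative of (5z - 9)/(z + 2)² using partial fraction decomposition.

Decompose: α = 5, β = 5·(-2) - 9 = -19, so (5z - 9)/(z + 2)² = 5/(z + 2) - 19/(z + 2)². Integrate: ∫ α/(z + 2) dz = 5 ln|(z + 2)|; ∫ β/(z + 2)² dz = 19/(z + 2). Sum: 5 ln|(z + 2)| + 19/(z + 2) + C


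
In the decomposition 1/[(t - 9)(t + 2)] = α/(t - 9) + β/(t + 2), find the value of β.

Cover-up at t = -2: β = 1/(-2 - 9) = -1/11


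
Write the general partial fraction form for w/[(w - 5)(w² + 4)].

Linear + irreducible quadratic: A/(w - 5) + (Bw + C)/(w² + 4)


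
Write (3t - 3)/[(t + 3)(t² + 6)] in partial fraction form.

At t=-3: α = (3·(-3) - 3)/((-3)² + 6) = -4/5. β = -α = 4/5, γ = 3 - (-3)·α = 3/5
Result: (-4/5)/(t + 3) + ((4/5)t + 3/5)/(t² + 6)


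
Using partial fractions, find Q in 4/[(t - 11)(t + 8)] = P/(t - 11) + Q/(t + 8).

Cover-up at t = -8: Q = 4/(-8 - 11) = -4/19


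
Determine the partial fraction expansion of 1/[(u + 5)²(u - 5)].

Cover-up at u=5: C = 1/(5 + 5)² = 1/100. Cover-up at u=-5: B = 1/(-5 - 5) = -1/10. Comparing u² coeff: A = -C = -1/100
Result: (-1/100)/(u + 5) - (1/10)/(u + 5)² + (1/100)/(u - 5)


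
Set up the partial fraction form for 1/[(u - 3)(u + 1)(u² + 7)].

Two linear + quadratic: α/(u - 3) + β/(u + 1) + (γu + δ)/(u² + 7)


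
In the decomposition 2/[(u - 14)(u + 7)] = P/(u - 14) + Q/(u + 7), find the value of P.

Cover-up at u = 14: P = 2/(14 + 7) = 2/21


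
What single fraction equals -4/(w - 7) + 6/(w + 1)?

Common denominator (w - 7)(w + 1). Numerator: -4(w + 1) + 6(w - 7) = (-4w - 4) + (6w - 42) = 2w - 46
Result: (2w - 46)/[(w - 7)(w + 1)]


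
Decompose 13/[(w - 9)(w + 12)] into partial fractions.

13/(w - 9)(w + 12) = A/(w - 9) + B/(w + 12). A = 13/(9 + 12) = 13/21, B = 13/(-12 - 9) = -13/21
Result: (13/21)/(w - 9) - (13/21)/(w + 12)


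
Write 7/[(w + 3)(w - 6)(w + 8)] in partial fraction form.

Using cover-up method: A = -7/45, B = 1/18, C = 1/10
Result: (-7/45)/(w + 3) + (1/18)/(w - 6) + (1/10)/(w + 8)


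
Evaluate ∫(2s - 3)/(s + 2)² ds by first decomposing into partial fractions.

Decompose: A = 2, B = 2·(-2) - 3 = -7, so (2s - 3)/(s + 2)² = 2/(s + 2) - 7/(s + 2)². Integrate: ∫ A/(s + 2) ds = 2 ln|(s + 2)|; ∫ B/(s + 2)² ds = 7/(s + 2). Sum: 2 ln|(s + 2)| + 7/(s + 2) + C


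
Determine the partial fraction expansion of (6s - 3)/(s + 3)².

(6s - 3) = P(s + 3) + Q. At s = -3: Q = 6·(-3) - 3 = -21. Coeff of s: P = 6
Result: 6/(s + 3) - 21/(s + 3)²


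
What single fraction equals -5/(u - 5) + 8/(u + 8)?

Common denominator (u - 5)(u + 8). Numerator: -5(u + 8) + 8(u - 5) = (-5u - 40) + (8u - 40) = 3u - 80
Result: (3u - 80)/[(u - 5)(u + 8)]


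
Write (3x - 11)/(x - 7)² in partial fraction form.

(3x - 11) = α(x - 7) + β. At x = 7: β = 3·7 - 11 = 10. Coeff of x: α = 3
Result: 3/(x - 7) + 10/(x - 7)²


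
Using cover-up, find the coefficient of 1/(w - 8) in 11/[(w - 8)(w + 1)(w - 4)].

Cover (w - 8), set w=8: 11/[(8 + 1)(8 - 4)] = 11/36


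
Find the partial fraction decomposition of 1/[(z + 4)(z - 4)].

1/(z + 4)(z - 4) = P/(z + 4) + Q/(z - 4). P = 1/(-4 - 4) = -1/8, Q = 1/(4 + 4) = 1/8
Result: (-1/8)/(z + 4) + (1/8)/(z - 4)


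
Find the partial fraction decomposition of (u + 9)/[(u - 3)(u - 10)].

At u=3: α = (1·3 + 9)/(3 - 10) = -12/7. At u=10: β = (1·10 + 9)/(10 - 3) = 19/7
Result: (-12/7)/(u - 3) + (19/7)/(u - 10)


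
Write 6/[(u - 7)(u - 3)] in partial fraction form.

6/(u - 7)(u - 3) = P/(u - 7) + Q/(u - 3). P = 6/(7 - 3) = 3/2, Q = 6/(3 - 7) = -3/2
Result: (3/2)/(u - 7) - (3/2)/(u - 3)


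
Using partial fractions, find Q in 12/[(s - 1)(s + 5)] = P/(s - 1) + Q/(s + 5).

Cover-up at s = -5: Q = 12/(-5 - 1) = -12/6 = -2


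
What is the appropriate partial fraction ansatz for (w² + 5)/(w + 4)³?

Repeated linear factor (power 3): P/(w + 4) + Q/(w + 4)² + R/(w + 4)³


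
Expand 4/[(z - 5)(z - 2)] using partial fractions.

4/(z - 5)(z - 2) = α/(z - 5) + β/(z - 2). α = 4/(5 - 2) = 4/3, β = 4/(2 - 5) = -4/3
Result: (4/3)/(z - 5) - (4/3)/(z - 2)


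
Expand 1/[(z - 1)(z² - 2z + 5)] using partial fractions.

Cover-up at z = 1: α = 1/(1² - 2·1 + 5) = 1/4. Then β = -α = -1/4, γ = -α·(-2 + 1) = 1/4
Result: (1/4)/(z - 1) - ((1/4)z - 1/4)/(z² - 2z + 5)


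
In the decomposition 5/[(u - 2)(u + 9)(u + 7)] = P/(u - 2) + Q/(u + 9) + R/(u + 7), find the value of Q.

Cover-up at u = -9: Q = 5/[(-9 - 2)(-9 + 7)] = 5/[(-11)(-2)] = 5/22


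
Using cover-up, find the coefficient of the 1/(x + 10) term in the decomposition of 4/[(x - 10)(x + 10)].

Cover (x + 10), set x=-10: 4/((x - 10) at x=-10) = 4/(-20) = -1/5


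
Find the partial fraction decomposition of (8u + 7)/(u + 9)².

(8u + 7) = α(u + 9) + β. At u = -9: β = 8·(-9) + 7 = -65. Coeff of u: α = 8
Result: 8/(u + 9) - 65/(u + 9)²


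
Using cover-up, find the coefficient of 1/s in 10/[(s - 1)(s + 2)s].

Cover s, set s=0: 10/[(0 - 1)(0 + 2)] = -5


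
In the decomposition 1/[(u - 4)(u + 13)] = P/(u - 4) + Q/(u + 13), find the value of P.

Cover-up at u = 4: P = 1/(4 + 13) = 1/17


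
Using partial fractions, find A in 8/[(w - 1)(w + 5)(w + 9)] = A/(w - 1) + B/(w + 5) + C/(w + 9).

Cover-up at w = 1: A = 8/[(1 + 5)(1 + 9)] = 8/[(6)(10)] = 8/60 = 2/15


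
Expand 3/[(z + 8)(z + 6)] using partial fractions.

3/(z + 8)(z + 6) = A/(z + 8) + B/(z + 6). A = 3/(-8 + 6) = -3/2, B = 3/(-6 + 8) = 3/2
Result: (-3/2)/(z + 8) + (3/2)/(z + 6)


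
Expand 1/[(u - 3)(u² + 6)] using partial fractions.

Cover-up at u = 3: P = 1/(3² + 6) = 1/15. Then Q = -P = -1/15, R = -P·(0 + 3) = -1/5
Result: (1/15)/(u - 3) - ((1/15)u + 1/5)/(u² + 6)


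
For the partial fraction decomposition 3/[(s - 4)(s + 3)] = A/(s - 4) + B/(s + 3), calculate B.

Cover-up at s = -3: B = 3/(-3 - 4) = -3/7


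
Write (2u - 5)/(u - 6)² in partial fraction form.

(2u - 5) = P(u - 6) + Q. At u = 6: Q = 2·6 - 5 = 7. Coeff of u: P = 2
Result: 2/(u - 6) + 7/(u - 6)²


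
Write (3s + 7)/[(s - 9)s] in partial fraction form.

At s=9: α = (3·9 + 7)/(9 - 0) = 34/9. At s=0: β = (3·0 + 7)/(0 - 9) = -7/9
Result: (34/9)/(s - 9) - (7/9)/s


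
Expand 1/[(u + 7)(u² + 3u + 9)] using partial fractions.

Cover-up at u = -7: P = 1/((-7)² + 3·(-7) + 9) = 1/37. Then Q = -P = -1/37, R = -P·(3 - 7) = 4/37
Result: (1/37)/(u + 7) - ((1/37)u - 4/37)/(u² + 3u + 9)


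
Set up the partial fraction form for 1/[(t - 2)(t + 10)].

Distinct linear factors: P/(t - 2) + Q/(t + 10)


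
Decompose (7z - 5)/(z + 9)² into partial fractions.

(7z - 5) = P(z + 9) + Q. At z = -9: Q = 7·(-9) - 5 = -68. Coeff of z: P = 7
Result: 7/(z + 9) - 68/(z + 9)²


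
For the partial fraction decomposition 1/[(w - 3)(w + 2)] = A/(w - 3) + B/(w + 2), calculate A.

Cover-up at w = 3: A = 1/(3 + 2) = 1/5


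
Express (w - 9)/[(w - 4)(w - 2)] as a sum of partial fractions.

At w=4: α = (1·4 - 9)/(4 - 2) = -5/2. At w=2: β = (1·2 - 9)/(2 - 4) = 7/2
Result: (-5/2)/(w - 4) + (7/2)/(w - 2)


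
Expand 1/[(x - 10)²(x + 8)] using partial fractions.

Cover-up at x=-8: C = 1/(-8 - 10)² = 1/324. Cover-up at x=10: B = 1/(10 + 8) = 1/18. Comparing x² coeff: A = -C = -1/324
Result: (-1/324)/(x - 10) + (1/18)/(x - 10)² + (1/324)/(x + 8)


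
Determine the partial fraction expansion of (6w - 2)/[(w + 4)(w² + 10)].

At w=-4: A = (6·(-4) - 2)/((-4)² + 10) = -1. B = -A = 1, C = 6 - (-4)·A = 2
Result: -1/(w + 4) + (w + 2)/(w² + 10)


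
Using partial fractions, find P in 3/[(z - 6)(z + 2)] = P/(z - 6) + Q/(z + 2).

Cover-up at z = 6: P = 3/(6 + 2) = 3/8


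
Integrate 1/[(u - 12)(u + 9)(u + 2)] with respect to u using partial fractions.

Cover-up: α = 1/294, β = 1/147, γ = -1/98. Decomposition: (1/294)/(u - 12) + (1/147)/(u + 9) - (1/98)/(u + 2). Integrate each term: (1/294) ln|(u - 12)| + (1/147) ln|(u + 9)| - (1/98) ln|(u + 2)| + C


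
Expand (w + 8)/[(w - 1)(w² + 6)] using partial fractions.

At w=1: A = (1·1 + 8)/(1² + 6) = 9/7. B = -A = -9/7, C = 1 - 1·A = -2/7
Result: (9/7)/(w - 1) - ((9/7)w + 2/7)/(w² + 6)


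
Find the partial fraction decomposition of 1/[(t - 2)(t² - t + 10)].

Cover-up at t = 2: A = 1/(2² - 1·2 + 10) = 1/12. Then B = -A = -1/12, C = -A·(-1 + 2) = -1/12
Result: (1/12)/(t - 2) - ((1/12)t + 1/12)/(t² - t + 10)


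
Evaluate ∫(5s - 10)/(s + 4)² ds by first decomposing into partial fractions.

Decompose: α = 5, β = 5·(-4) - 10 = -30, so (5s - 10)/(s + 4)² = 5/(s + 4) - 30/(s + 4)². Integrate: ∫ α/(s + 4) ds = 5 ln|(s + 4)|; ∫ β/(s + 4)² ds = 30/(s + 4). Sum: 5 ln|(s + 4)| + 30/(s + 4) + C


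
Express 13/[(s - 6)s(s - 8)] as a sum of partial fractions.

Using cover-up method: P = -13/12, Q = 13/48, R = 13/16
Result: (-13/12)/(s - 6) + (13/48)/s + (13/16)/(s - 8)


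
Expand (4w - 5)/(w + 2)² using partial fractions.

(4w - 5) = A(w + 2) + B. At w = -2: B = 4·(-2) - 5 = -13. Coeff of w: A = 4
Result: 4/(w + 2) - 13/(w + 2)²


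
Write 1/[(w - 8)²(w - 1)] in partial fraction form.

Cover-up at w=1: R = 1/(1 - 8)² = 1/49. Cover-up at w=8: Q = 1/(8 - 1) = 1/7. Comparing w² coeff: P = -R = -1/49
Result: (-1/49)/(w - 8) + (1/7)/(w - 8)² + (1/49)/(w - 1)


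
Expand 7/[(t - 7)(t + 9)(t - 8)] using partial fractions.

Using cover-up method: A = -7/16, B = 7/272, C = 7/17
Result: (-7/16)/(t - 7) + (7/272)/(t + 9) + (7/17)/(t - 8)


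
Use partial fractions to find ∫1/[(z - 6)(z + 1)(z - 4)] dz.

Cover-up: A = 1/14, B = 1/35, C = -1/10. Decomposition: (1/14)/(z - 6) + (1/35)/(z + 1) - (1/10)/(z - 4). Integrate each term: (1/14) ln|(z - 6)| + (1/35) ln|(z + 1)| - (1/10) ln|(z - 4)| + C


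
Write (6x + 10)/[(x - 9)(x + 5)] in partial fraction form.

At x=9: P = (6·9 + 10)/(9 + 5) = 32/7. At x=-5: Q = (6·(-5) + 10)/(-5 - 9) = 10/7
Result: (32/7)/(x - 9) + (10/7)/(x + 5)


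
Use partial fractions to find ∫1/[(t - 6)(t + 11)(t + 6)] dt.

Cover-up: P = 1/204, Q = 1/85, R = -1/60. Decomposition: (1/204)/(t - 6) + (1/85)/(t + 11) - (1/60)/(t + 6). Integrate each term: (1/204) ln|(t - 6)| + (1/85) ln|(t + 11)| - (1/60) ln|(t + 6)| + C


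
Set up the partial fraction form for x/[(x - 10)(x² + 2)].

Linear + irreducible quadratic: P/(x - 10) + (Qx + R)/(x² + 2)


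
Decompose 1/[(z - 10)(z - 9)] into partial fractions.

1/(z - 10)(z - 9) = α/(z - 10) + β/(z - 9). α = 1/(10 - 9) = 1, β = 1/(9 - 10) = -1
Result: 1/(z - 10) - 1/(z - 9)


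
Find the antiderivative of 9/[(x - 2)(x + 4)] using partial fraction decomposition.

Decompose: 9/[(x - 2)(x + 4)] = (3/2)/(x - 2) - (3/2)/(x + 4). Integrate each term: (3/2) ln|(x - 2)| - (3/2) ln|(x + 4)| + C


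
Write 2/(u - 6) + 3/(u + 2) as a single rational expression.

Common denominator (u - 6)(u + 2). Numerator: 2(u + 2) + 3(u - 6) = (2u + 4) + (3u - 18) = 5u - 14
Result: (5u - 14)/[(u - 6)(u + 2)]


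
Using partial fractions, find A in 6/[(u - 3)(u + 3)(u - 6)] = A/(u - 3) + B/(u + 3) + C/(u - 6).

Cover-up at u = 3: A = 6/[(3 + 3)(3 - 6)] = 6/[(6)(-3)] = -6/18 = -1/3


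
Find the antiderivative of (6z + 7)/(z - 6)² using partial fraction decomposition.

Decompose: α = 6, β = 6·6 + 7 = 43, so (6z + 7)/(z - 6)² = 6/(z - 6) + 43/(z - 6)². Integrate: ∫ α/(z - 6) dz = 6 ln|(z - 6)|; ∫ β/(z - 6)² dz = -43/(z - 6). Sum: 6 ln|(z - 6)| - 43/(z - 6) + C


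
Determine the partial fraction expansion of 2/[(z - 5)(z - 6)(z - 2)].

Using cover-up method: α = -2/3, β = 1/2, γ = 1/6
Result: (-2/3)/(z - 5) + (1/2)/(z - 6) + (1/6)/(z - 2)


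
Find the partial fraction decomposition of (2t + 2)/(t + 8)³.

(2t + 2) = P(t + 8)² + Q(t + 8) + R. At t = -8: R = 2·(-8) + 2 = -14. Coefficients: P = 0, Q = 2
Result: 2/(t + 8)² - 14/(t + 8)³


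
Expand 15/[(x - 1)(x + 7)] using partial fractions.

15/(x - 1)(x + 7) = P/(x - 1) + Q/(x + 7). P = 15/(1 + 7) = 15/8, Q = 15/(-7 - 1) = -15/8
Result: (15/8)/(x - 1) - (15/8)/(x + 7)


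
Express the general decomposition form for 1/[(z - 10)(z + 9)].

Distinct linear factors: P/(z - 10) + Q/(z + 9)


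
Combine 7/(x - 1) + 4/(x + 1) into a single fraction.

Common denominator (x - 1)(x + 1). Numerator: 7(x + 1) + 4(x - 1) = (7x + 7) + (4x - 4) = 11x + 3
Result: (11x + 3)/[(x - 1)(x + 1)]


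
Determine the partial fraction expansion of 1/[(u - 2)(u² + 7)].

Cover-up at u = 2: P = 1/(2² + 7) = 1/11. Then Q = -P = -1/11, R = -P·(0 + 2) = -2/11
Result: (1/11)/(u - 2) - ((1/11)u + 2/11)/(u² + 7)


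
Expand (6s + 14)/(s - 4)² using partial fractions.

(6s + 14) = P(s - 4) + Q. At s = 4: Q = 6·4 + 14 = 38. Coeff of s: P = 6
Result: 6/(s - 4) + 38/(s - 4)²


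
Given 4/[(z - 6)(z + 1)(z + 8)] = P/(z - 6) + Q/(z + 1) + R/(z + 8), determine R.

Cover-up at z = -8: R = 4/[(-8 - 6)(-8 + 1)] = 4/[(-14)(-7)] = 4/98 = 2/49


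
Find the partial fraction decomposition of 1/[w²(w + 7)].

Cover-up at w=-7: γ = 1/(-7 - 0)² = 1/49. Cover-up at w=0: β = 1/(0 + 7) = 1/7. Comparing w² coeff: α = -γ = -1/49
Result: (-1/49)/w + (1/7)/w² + (1/49)/(w + 7)


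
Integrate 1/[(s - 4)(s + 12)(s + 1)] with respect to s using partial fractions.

Cover-up: A = 1/80, B = 1/176, C = -1/55. Decomposition: (1/80)/(s - 4) + (1/176)/(s + 12) - (1/55)/(s + 1). Integrate each term: (1/80) ln|(s - 4)| + (1/176) ln|(s + 12)| - (1/55) ln|(s + 1)| + C


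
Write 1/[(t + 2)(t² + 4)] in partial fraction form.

Cover-up at t = -2: A = 1/((-2)² + 4) = 1/8. Then B = -A = -1/8, C = -A·(0 - 2) = 1/4
Result: (1/8)/(t + 2) - ((1/8)t - 1/4)/(t² + 4)


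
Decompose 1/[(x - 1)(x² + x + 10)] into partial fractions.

Cover-up at x = 1: P = 1/(1² + 1·1 + 10) = 1/12. Then Q = -P = -1/12, R = -P·(1 + 1) = -1/6
Result: (1/12)/(x - 1) - ((1/12)x + 1/6)/(x² + x + 10)


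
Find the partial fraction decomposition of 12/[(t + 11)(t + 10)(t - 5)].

Using cover-up method: P = 3/4, Q = -4/5, R = 1/20
Result: (3/4)/(t + 11) - (4/5)/(t + 10) + (1/20)/(t - 5)


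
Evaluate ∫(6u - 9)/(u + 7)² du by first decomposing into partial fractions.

Decompose: α = 6, β = 6·(-7) - 9 = -51, so (6u - 9)/(u + 7)² = 6/(u + 7) - 51/(u + 7)². Integrate: ∫ α/(u + 7) du = 6 ln|(u + 7)|; ∫ β/(u + 7)² du = 51/(u + 7). Sum: 6 ln|(u + 7)| + 51/(u + 7) + C


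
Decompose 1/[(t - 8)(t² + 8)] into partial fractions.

Cover-up at t = 8: A = 1/(8² + 8) = 1/72. Then B = -A = -1/72, C = -A·(0 + 8) = -1/9
Result: (1/72)/(t - 8) - ((1/72)t + 1/9)/(t² + 8)


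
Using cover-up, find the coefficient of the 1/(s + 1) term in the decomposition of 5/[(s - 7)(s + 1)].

Cover (s + 1), set s=-1: 5/((s - 7) at s=-1) = 5/(-8) = -5/8


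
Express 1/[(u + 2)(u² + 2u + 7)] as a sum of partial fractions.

Cover-up at u = -2: α = 1/((-2)² + 2·(-2) + 7) = 1/7. Then β = -α = -1/7, γ = -α·(2 - 2) = 0
Result: (1/7)/(u + 2) - ((1/7)u)/(u² + 2u + 7)


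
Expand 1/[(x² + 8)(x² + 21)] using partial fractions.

Coefficient matching gives α = γ = 0, β = 1/(21-8) = 1/13, δ = -β = -1/13
Result: (1/13)/(x² + 8) - (1/13)/(x² + 21)


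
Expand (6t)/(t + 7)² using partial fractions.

(6t) = A(t + 7) + B. At t = -7: B = 6·(-7) + 0 = -42. Coeff of t: A = 6
Result: 6/(t + 7) - 42/(t + 7)²


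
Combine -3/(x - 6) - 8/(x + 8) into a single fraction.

Common denominator (x - 6)(x + 8). Numerator: -3(x + 8) - 8(x - 6) = (-3x - 24) - (8x - 48) = -11x + 24
Result: (-11x + 24)/[(x - 6)(x + 8)]


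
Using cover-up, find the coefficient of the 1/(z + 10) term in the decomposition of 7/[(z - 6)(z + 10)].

Cover (z + 10), set z=-10: 7/((z - 6) at z=-10) = 7/(-16) = -7/16


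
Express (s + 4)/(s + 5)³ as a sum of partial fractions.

(s + 4) = α(s + 5)² + β(s + 5) + γ. At s = -5: γ = 1·(-5) + 4 = -1. Coefficients: α = 0, β = 1
Result: 1/(s + 5)² - 1/(s + 5)³


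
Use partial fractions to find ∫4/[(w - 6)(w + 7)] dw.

Decompose: 4/[(w - 6)(w + 7)] = (4/13)/(w - 6) - (4/13)/(w + 7). Integrate each term: (4/13) ln|(w - 6)| - (4/13) ln|(w + 7)| + C


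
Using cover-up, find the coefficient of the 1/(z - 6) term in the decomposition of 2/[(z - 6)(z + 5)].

Cover (z - 6), set z=6: 2/((z + 5) at z=6) = 2/(11) = 2/11


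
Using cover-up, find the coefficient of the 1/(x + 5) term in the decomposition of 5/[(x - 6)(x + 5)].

Cover (x + 5), set x=-5: 5/((x - 6) at x=-5) = 5/(-11) = -5/11


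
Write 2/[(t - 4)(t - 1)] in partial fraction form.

2/(t - 4)(t - 1) = A/(t - 4) + B/(t - 1). A = 2/(4 - 1) = 2/3, B = 2/(1 - 4) = -2/3
Result: (2/3)/(t - 4) - (2/3)/(t - 1)


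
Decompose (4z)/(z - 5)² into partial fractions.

(4z) = P(z - 5) + Q. At z = 5: Q = 4·5 + 0 = 20. Coeff of z: P = 4
Result: 4/(z - 5) + 20/(z - 5)²


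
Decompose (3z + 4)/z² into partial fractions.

(3z + 4) = Pz + Q. At z = 0: Q = 3·0 + 4 = 4. Coeff of z: P = 3
Result: 3/z + 4/z²


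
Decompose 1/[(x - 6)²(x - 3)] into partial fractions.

Cover-up at x=3: C = 1/(3 - 6)² = 1/9. Cover-up at x=6: B = 1/(6 - 3) = 1/3. Comparing x² coeff: A = -C = -1/9
Result: (-1/9)/(x - 6) + (1/3)/(x - 6)² + (1/9)/(x - 3)


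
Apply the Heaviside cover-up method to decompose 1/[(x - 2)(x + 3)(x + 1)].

Cover (x - 2), x=2: α = 1/[(2 + 3)(2 + 1)] = 1/15. Cover (x + 3), x=-3: β = 1/[(-3 - 2)(-3 + 1)] = 1/10. Cover (x + 1), x=-1: γ = 1/[(-1 - 2)(-1 + 3)] = -1/6.
Result: (1/15)/(x - 2) + (1/10)/(x + 3) - (1/6)/(x + 1)


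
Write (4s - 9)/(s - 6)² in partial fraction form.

(4s - 9) = P(s - 6) + Q. At s = 6: Q = 4·6 - 9 = 15. Coeff of s: P = 4
Result: 4/(s - 6) + 15/(s - 6)²


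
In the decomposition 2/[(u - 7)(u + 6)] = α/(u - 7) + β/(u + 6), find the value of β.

Cover-up at u = -6: β = 2/(-6 - 7) = -2/13


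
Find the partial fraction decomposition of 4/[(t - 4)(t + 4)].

4/(t - 4)(t + 4) = α/(t - 4) + β/(t + 4). α = 4/(4 + 4) = 1/2, β = 4/(-4 - 4) = -1/2
Result: (1/2)/(t - 4) - (1/2)/(t + 4)


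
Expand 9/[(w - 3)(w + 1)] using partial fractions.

9/(w - 3)(w + 1) = α/(w - 3) + β/(w + 1). α = 9/(3 + 1) = 9/4, β = 9/(-1 - 3) = -9/4
Result: (9/4)/(w - 3) - (9/4)/(w + 1)


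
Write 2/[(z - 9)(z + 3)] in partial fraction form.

2/(z - 9)(z + 3) = A/(z - 9) + B/(z + 3). A = 2/(9 + 3) = 1/6, B = 2/(-3 - 9) = -1/6
Result: (1/6)/(z - 9) - (1/6)/(z + 3)


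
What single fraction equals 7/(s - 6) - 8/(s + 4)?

Common denominator (s - 6)(s + 4). Numerator: 7(s + 4) - 8(s - 6) = (7s + 28) - (8s - 48) = -s + 76
Result: (-s + 76)/[(s - 6)(s + 4)]


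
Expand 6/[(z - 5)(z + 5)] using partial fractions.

6/(z - 5)(z + 5) = α/(z - 5) + β/(z + 5). α = 6/(5 + 5) = 3/5, β = 6/(-5 - 5) = -3/5
Result: (3/5)/(z - 5) - (3/5)/(z + 5)


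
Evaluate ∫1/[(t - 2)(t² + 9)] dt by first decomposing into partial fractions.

Cover-up at t=2: A = 1/(2²+9) = 1/13. Coeff matching: B = -1/13, C = -2/13. Decomposition: (1/13)/(t - 2) - ((1/13)t + 2/13)/(t² + 9). Integrate: linear → ln, quadratic → (1/2)ln + arctan: (1/13) ln|(t - 2)| - (1/26) ln(t² + 9) - (2/39) arctan(t/3) + C


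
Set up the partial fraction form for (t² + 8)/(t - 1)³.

Repeated linear factor (power 3): α/(t - 1) + β/(t - 1)² + γ/(t - 1)³


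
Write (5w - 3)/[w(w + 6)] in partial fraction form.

At w=0: A = (5·0 - 3)/(0 + 6) = -1/2. At w=-6: B = (5·(-6) - 3)/(-6 - 0) = 11/2
Result: (-1/2)/w + (11/2)/(w + 6)


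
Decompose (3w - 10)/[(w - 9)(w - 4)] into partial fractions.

At w=9: P = (3·9 - 10)/(9 - 4) = 17/5. At w=4: Q = (3·4 - 10)/(4 - 9) = -2/5
Result: (17/5)/(w - 9) - (2/5)/(w - 4)


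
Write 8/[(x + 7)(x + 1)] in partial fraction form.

8/(x + 7)(x + 1) = A/(x + 7) + B/(x + 1). A = 8/(-7 + 1) = -4/3, B = 8/(-1 + 7) = 4/3
Result: (-4/3)/(x + 7) + (4/3)/(x + 1)


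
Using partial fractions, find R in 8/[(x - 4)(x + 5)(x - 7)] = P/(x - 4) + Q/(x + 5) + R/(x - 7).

Cover-up at x = 7: R = 8/[(7 - 4)(7 + 5)] = 8/[(3)(12)] = 8/36 = 2/9


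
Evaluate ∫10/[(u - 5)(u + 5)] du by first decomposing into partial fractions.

Decompose: 10/[(u - 5)(u + 5)] = 1/(u - 5) - 1/(u + 5). Integrate each term: ln|(u - 5)| - ln|(u + 5)| + C


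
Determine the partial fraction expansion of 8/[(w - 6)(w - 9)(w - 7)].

Using cover-up method: α = 8/3, β = 4/3, γ = -4
Result: (8/3)/(w - 6) + (4/3)/(w - 9) - 4/(w - 7)


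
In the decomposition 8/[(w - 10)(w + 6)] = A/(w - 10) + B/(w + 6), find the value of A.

Cover-up at w = 10: A = 8/(10 + 6) = 8/16 = 1/2


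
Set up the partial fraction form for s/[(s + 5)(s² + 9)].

Linear + irreducible quadratic: A/(s + 5) + (Bs + C)/(s² + 9)


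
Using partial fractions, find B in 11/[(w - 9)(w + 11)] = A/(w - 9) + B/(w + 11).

Cover-up at w = -11: B = 11/(-11 - 9) = -11/20


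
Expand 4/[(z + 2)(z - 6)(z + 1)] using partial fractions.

Using cover-up method: P = 1/2, Q = 1/14, R = -4/7
Result: (1/2)/(z + 2) + (1/14)/(z - 6) - (4/7)/(z + 1)


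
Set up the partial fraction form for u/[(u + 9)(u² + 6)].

Linear + irreducible quadratic: P/(u + 9) + (Qu + R)/(u² + 6)


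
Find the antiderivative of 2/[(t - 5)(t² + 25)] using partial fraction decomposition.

Cover-up at t=5: P = 2/(5²+25) = 1/25. Coeff matching: Q = -1/25, R = -1/5. Decomposition: (1/25)/(t - 5) - ((1/25)t + 1/5)/(t² + 25). Integrate: linear → ln, quadratic → (1/2)ln + arctan: (1/25) ln|(t - 5)| - (1/50) ln(t² + 25) - (1/25) arctan(t/5) + C


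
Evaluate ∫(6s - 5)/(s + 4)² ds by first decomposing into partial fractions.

Decompose: α = 6, β = 6·(-4) - 5 = -29, so (6s - 5)/(s + 4)² = 6/(s + 4) - 29/(s + 4)². Integrate: ∫ α/(s + 4) ds = 6 ln|(s + 4)|; ∫ β/(s + 4)² ds = 29/(s + 4). Sum: 6 ln|(s + 4)| + 29/(s + 4) + C


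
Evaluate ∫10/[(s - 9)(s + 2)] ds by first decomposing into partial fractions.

Decompose: 10/[(s - 9)(s + 2)] = (10/11)/(s - 9) - (10/11)/(s + 2). Integrate each term: (10/11) ln|(s - 9)| - (10/11) ln|(s + 2)| + C


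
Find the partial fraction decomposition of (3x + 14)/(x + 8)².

(3x + 14) = P(x + 8) + Q. At x = -8: Q = 3·(-8) + 14 = -10. Coeff of x: P = 3
Result: 3/(x + 8) - 10/(x + 8)²


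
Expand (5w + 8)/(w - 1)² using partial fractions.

(5w + 8) = α(w - 1) + β. At w = 1: β = 5·1 + 8 = 13. Coeff of w: α = 5
Result: 5/(w - 1) + 13/(w - 1)²


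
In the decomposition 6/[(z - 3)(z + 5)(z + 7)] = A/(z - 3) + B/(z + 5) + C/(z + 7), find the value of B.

Cover-up at z = -5: B = 6/[(-5 - 3)(-5 + 7)] = 6/[(-8)(2)] = -6/16 = -3/8


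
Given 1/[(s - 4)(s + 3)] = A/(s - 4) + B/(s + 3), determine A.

Cover-up at s = 4: A = 1/(4 + 3) = 1/7


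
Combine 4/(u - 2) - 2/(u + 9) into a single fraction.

Common denominator (u - 2)(u + 9). Numerator: 4(u + 9) - 2(u - 2) = (4u + 36) - (2u - 4) = 2u + 40
Result: (2u + 40)/[(u - 2)(u + 9)]


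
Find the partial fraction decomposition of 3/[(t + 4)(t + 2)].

3/(t + 4)(t + 2) = P/(t + 4) + Q/(t + 2). P = 3/(-4 + 2) = -3/2, Q = 3/(-2 + 4) = 3/2
Result: (-3/2)/(t + 4) + (3/2)/(t + 2)


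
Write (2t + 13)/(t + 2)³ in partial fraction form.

(2t + 13) = A(t + 2)² + B(t + 2) + C. At t = -2: C = 2·(-2) + 13 = 9. Coefficients: A = 0, B = 2
Result: 2/(t + 2)² + 9/(t + 2)³


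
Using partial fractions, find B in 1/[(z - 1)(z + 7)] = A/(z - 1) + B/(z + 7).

Cover-up at z = -7: B = 1/(-7 - 1) = -1/8


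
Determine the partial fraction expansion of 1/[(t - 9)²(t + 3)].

Cover-up at t=-3: γ = 1/(-3 - 9)² = 1/144. Cover-up at t=9: β = 1/(9 + 3) = 1/12. Comparing t² coeff: α = -γ = -1/144
Result: (-1/144)/(t - 9) + (1/12)/(t - 9)² + (1/144)/(t + 3)


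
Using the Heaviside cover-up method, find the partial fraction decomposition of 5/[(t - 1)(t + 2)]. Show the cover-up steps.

Cover (t - 1): set t=1, get P = 5/(1 + 2) = 5/3. Cover (t + 2): set t=-2, get Q = 5/(-2 - 1) = -5/3.
Result: (5/3)/(t - 1) - (5/3)/(t + 2)


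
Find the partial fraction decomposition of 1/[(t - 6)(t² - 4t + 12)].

Cover-up at t = 6: α = 1/(6² - 4·6 + 12) = 1/24. Then β = -α = -1/24, γ = -α·(-4 + 6) = -1/12
Result: (1/24)/(t - 6) - ((1/24)t + 1/12)/(t² - 4t + 12)


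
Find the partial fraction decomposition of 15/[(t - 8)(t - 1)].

15/(t - 8)(t - 1) = P/(t - 8) + Q/(t - 1). P = 15/(8 - 1) = 15/7, Q = 15/(1 - 8) = -15/7
Result: (15/7)/(t - 8) - (15/7)/(t - 1)


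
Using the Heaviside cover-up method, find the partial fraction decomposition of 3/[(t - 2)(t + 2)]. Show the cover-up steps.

Cover (t - 2): set t=2, get P = 3/(2 + 2) = 3/4. Cover (t + 2): set t=-2, get Q = 3/(-2 - 2) = -3/4.
Result: (3/4)/(t - 2) - (3/4)/(t + 2)


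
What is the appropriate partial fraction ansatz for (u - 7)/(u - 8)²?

Repeated linear factor: A/(u - 8) + B/(u - 8)²


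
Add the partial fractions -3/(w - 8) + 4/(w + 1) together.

Common denominator (w - 8)(w + 1). Numerator: -3(w + 1) + 4(w - 8) = (-3w - 3) + (4w - 32) = w - 35
Result: (w - 35)/[(w - 8)(w + 1)]


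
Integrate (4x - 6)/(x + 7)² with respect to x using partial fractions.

Decompose: A = 4, B = 4·(-7) - 6 = -34, so (4x - 6)/(x + 7)² = 4/(x + 7) - 34/(x + 7)². Integrate: ∫ A/(x + 7) dx = 4 ln|(x + 7)|; ∫ B/(x + 7)² dx = 34/(x + 7). Sum: 4 ln|(x + 7)| + 34/(x + 7) + C


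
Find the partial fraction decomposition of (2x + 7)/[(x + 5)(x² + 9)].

At x=-5: A = (2·(-5) + 7)/((-5)² + 9) = -3/34. B = -A = 3/34, C = 2 - (-5)·A = 53/34
Result: (-3/34)/(x + 5) + ((3/34)x + 53/34)/(x² + 9)


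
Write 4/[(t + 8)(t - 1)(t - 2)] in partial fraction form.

Using cover-up method: P = 2/45, Q = -4/9, R = 2/5
Result: (2/45)/(t + 8) - (4/9)/(t - 1) + (2/5)/(t - 2)


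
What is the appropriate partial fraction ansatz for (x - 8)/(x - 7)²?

Repeated linear factor: P/(x - 7) + Q/(x - 7)²


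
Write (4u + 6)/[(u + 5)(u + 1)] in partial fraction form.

At u=-5: P = (4·(-5) + 6)/(-5 + 1) = 7/2. At u=-1: Q = (4·(-1) + 6)/(-1 + 5) = 1/2
Result: (7/2)/(u + 5) + (1/2)/(u + 1)


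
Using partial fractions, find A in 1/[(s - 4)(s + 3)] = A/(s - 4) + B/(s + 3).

Cover-up at s = 4: A = 1/(4 + 3) = 1/7


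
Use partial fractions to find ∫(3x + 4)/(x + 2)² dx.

Decompose: P = 3, Q = 3·(-2) + 4 = -2, so (3x + 4)/(x + 2)² = 3/(x + 2) - 2/(x + 2)². Integrate: ∫ P/(x + 2) dx = 3 ln|(x + 2)|; ∫ Q/(x + 2)² dx = 2/(x + 2). Sum: 3 ln|(x + 2)| + 2/(x + 2) + C


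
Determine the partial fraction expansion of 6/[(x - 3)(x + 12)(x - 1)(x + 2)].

Using Heaviside cover-up: (1/25)/(x - 3) - (1/325)/(x + 12) - (1/13)/(x - 1) + (1/25)/(x + 2)


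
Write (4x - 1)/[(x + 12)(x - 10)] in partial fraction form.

At x=-12: A = (4·(-12) - 1)/(-12 - 10) = 49/22. At x=10: B = (4·10 - 1)/(10 + 12) = 39/22
Result: (49/22)/(x + 12) + (39/22)/(x - 10)


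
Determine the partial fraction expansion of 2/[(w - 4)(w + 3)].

2/(w - 4)(w + 3) = A/(w - 4) + B/(w + 3). A = 2/(4 + 3) = 2/7, B = 2/(-3 - 4) = -2/7
Result: (2/7)/(w - 4) - (2/7)/(w + 3)


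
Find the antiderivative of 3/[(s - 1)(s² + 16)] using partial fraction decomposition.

Cover-up at s=1: α = 3/(1²+16) = 3/17. Coeff matching: β = -3/17, γ = -3/17. Decomposition: (3/17)/(s - 1) - ((3/17)s + 3/17)/(s² + 16). Integrate: linear → ln, quadratic → (1/2)ln + arctan: (3/17) ln|(s - 1)| - (3/34) ln(s² + 16) - (3/68) arctan(s/4) + C
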